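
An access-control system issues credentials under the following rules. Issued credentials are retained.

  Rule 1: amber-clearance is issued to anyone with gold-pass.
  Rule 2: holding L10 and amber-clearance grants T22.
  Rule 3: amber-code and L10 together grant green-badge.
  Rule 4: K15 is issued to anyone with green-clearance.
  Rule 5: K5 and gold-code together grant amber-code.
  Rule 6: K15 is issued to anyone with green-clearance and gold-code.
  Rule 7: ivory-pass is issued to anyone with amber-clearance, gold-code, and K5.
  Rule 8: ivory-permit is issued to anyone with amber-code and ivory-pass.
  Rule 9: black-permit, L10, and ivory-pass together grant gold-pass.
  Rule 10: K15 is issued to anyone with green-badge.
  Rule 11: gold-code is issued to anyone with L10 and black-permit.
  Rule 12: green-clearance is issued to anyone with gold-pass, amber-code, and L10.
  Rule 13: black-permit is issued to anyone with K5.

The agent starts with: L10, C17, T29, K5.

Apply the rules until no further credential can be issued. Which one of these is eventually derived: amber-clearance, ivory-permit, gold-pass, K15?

K15

Holding K5 grants black-permit (Rule 13).
Holding L10 and black-permit grants gold-code (Rule 11).
Holding K5 and gold-code grants amber-code (Rule 5).
Holding amber-code and L10 grants green-badge (Rule 3).
Holding green-badge grants K15 (Rule 10).
amber-clearance would need gold-pass (Rule 1), but gold-pass is never granted. ivory-permit would need amber-code and ivory-pass (Rule 8), but ivory-pass is never granted. gold-pass would need black-permit, L10, and ivory-pass (Rule 9), but ivory-pass is never granted.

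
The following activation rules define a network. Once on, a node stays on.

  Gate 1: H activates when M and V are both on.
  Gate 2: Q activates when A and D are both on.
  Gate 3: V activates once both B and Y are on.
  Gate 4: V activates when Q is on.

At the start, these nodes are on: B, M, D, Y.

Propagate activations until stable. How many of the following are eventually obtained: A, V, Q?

B and Y are on, so V activates (Gate 3).
No rule produces A, and it is not given.
V: reached.
Q would need A and D (Gate 2), but A never turns on.
Reached: V — 1 of the 3.

1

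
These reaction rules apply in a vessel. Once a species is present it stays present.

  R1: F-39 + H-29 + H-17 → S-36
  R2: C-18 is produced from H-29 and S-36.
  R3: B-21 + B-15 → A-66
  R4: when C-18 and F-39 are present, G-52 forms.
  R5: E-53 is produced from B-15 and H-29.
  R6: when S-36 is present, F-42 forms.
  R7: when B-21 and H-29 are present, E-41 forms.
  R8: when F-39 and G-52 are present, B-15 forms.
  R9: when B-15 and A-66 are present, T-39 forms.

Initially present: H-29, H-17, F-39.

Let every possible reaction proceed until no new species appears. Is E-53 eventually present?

F-39, H-29, and H-17 present → S-36 forms (R1).
H-29 and S-36 present → C-18 forms (R2).
C-18 and F-39 present → G-52 forms (R4).
F-39 and G-52 present → B-15 forms (R8).
B-15 and H-29 present → E-53 forms (R5).

Yes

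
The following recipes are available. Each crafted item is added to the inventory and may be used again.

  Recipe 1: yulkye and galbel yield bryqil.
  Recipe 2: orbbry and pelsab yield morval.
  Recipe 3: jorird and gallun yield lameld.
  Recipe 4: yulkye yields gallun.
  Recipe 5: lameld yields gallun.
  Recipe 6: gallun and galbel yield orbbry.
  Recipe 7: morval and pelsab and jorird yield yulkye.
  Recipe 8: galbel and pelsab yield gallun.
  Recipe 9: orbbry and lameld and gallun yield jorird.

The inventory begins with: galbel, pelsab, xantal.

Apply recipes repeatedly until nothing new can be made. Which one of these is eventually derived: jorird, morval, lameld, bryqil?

Using Recipe 8, galbel and pelsab make gallun.
gallun and galbel → orbbry (Recipe 6).
orbbry and pelsab → morval (Recipe 2).
bryqil would need yulkye and galbel (Recipe 1), but yulkye is never obtained. lameld would need jorird and gallun (Recipe 3), but jorird is never obtained. jorird would need orbbry, lameld, and gallun (Recipe 9), but lameld is never obtained.

morval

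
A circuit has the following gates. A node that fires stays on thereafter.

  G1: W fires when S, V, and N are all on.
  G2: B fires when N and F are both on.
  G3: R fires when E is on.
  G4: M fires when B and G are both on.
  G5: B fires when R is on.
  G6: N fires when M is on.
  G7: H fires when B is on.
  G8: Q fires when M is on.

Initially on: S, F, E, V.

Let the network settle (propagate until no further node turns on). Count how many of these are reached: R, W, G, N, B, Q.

E is on, so R fires (G3).
G5: R on → B on.
R: reached.
W would need S, V, and N (G1), but N never turns on.
No rule produces G, and it is not given.
N would need M (G6), but M never turns on.
B: reached.
Q would need M (G8), but M never turns on.
Reached: R and B — 2 of the 6.

2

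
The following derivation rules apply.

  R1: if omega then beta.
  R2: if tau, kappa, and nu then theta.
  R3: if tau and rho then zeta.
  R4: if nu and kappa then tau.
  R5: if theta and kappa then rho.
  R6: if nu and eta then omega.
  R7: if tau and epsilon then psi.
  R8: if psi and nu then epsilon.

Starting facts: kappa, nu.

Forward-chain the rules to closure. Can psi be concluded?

No

psi would need tau and epsilon (R7), but epsilon is never established.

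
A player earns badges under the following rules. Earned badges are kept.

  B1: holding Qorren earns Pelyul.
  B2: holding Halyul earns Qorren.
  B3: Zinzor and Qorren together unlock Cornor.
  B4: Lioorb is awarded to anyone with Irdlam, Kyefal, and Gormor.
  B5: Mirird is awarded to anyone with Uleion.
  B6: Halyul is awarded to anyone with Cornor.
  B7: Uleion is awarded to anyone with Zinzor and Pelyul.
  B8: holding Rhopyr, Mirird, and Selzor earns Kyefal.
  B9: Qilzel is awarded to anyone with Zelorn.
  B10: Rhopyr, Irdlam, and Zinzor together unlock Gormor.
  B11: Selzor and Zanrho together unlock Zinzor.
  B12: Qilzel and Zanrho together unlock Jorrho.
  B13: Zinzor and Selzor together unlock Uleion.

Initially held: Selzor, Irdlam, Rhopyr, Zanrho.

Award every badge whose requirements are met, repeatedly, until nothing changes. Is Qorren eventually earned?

Qorren would need Halyul (B2), but Halyul is never earned.

No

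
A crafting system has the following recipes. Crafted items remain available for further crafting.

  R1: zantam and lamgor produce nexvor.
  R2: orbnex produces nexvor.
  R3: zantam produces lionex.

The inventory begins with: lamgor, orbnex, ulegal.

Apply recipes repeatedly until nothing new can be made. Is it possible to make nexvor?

orbnex → nexvor (R2).

Yes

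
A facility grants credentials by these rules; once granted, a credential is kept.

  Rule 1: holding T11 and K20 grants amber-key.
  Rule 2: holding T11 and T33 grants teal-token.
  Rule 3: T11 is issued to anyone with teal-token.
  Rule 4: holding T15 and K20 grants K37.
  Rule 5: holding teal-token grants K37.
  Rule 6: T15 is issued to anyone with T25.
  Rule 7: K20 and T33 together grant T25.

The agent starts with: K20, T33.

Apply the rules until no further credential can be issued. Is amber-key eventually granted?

No

amber-key would need T11 and K20 (Rule 1), but T11 is never granted.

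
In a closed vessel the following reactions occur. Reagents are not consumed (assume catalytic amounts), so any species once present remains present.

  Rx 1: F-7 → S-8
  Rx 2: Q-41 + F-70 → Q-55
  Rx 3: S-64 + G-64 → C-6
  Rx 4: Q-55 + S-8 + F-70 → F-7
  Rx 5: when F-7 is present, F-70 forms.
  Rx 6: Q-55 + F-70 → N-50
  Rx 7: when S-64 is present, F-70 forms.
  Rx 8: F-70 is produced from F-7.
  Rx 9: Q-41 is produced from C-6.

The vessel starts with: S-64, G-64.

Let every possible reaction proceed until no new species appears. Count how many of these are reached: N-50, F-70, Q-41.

3

S-64 present → F-70 forms (Rx 7).
S-64 and G-64 present → C-6 forms (Rx 3).
C-6 present → Q-41 forms (Rx 9).
Q-41 and F-70 present → Q-55 forms (Rx 2).
Q-55 and F-70 present → N-50 forms (Rx 6).
N-50: reached.
F-70: reached.
Q-41: reached.
All 3 are reached.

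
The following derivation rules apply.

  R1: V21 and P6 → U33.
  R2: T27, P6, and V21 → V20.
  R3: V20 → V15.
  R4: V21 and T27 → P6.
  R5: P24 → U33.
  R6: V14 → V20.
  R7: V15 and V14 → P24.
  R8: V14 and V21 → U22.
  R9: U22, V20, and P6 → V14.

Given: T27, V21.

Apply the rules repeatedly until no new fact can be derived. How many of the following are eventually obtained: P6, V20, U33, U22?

From V21 and T27, R4 gives P6.
From V21 and P6, R1 gives U33.
T27, P6, and V21 hold, so V20 follows (R2).
P6: reached.
V20: reached.
U33: reached.
U22 would need V14 and V21 (R8), but V14 is never established.
Reached: P6, V20, and U33 — 3 of the 4.

3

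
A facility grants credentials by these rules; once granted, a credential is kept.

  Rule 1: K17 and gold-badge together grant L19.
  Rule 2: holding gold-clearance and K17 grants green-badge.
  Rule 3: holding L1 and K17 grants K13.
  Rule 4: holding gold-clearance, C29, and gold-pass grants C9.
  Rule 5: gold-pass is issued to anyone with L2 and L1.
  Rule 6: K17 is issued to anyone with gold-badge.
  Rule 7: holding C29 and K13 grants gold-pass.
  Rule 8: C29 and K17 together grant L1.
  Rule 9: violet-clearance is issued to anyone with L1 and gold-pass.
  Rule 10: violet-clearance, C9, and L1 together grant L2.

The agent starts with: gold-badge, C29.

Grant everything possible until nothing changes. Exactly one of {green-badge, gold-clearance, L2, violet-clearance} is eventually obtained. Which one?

violet-clearance

Holding gold-badge grants K17 (Rule 6).
Holding C29 and K17 grants L1 (Rule 8).
Holding L1 and K17 grants K13 (Rule 3).
Holding C29 and K13 grants gold-pass (Rule 7).
Holding L1 and gold-pass grants violet-clearance (Rule 9).
green-badge would need gold-clearance and K17 (Rule 2), but gold-clearance is never granted. No rule produces gold-clearance, and it is not given. L2 would need violet-clearance, C9, and L1 (Rule 10), but C9 is never granted.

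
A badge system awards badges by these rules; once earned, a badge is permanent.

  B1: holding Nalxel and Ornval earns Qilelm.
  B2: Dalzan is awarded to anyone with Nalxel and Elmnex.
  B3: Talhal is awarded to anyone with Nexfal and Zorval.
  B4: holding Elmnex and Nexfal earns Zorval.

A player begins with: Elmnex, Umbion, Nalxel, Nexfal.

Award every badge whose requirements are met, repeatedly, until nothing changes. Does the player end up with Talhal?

Yes

With Elmnex and Nexfal, Zorval is earned (B4).
With Nexfal and Zorval, Talhal is earned (B3).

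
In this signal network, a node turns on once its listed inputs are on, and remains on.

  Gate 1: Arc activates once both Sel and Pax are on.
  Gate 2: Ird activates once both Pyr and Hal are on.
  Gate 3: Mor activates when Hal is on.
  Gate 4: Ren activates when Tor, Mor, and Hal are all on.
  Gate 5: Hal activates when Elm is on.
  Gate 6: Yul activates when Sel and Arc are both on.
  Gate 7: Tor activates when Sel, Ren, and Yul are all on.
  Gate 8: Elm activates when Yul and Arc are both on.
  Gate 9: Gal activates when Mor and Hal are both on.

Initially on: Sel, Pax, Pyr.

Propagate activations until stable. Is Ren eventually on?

Ren would need Tor, Mor, and Hal (Gate 4), but Tor never turns on.

No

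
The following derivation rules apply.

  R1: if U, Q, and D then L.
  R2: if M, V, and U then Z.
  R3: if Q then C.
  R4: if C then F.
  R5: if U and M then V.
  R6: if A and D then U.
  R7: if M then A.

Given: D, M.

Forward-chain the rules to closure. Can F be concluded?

No

F would need C (R4), but C is never established.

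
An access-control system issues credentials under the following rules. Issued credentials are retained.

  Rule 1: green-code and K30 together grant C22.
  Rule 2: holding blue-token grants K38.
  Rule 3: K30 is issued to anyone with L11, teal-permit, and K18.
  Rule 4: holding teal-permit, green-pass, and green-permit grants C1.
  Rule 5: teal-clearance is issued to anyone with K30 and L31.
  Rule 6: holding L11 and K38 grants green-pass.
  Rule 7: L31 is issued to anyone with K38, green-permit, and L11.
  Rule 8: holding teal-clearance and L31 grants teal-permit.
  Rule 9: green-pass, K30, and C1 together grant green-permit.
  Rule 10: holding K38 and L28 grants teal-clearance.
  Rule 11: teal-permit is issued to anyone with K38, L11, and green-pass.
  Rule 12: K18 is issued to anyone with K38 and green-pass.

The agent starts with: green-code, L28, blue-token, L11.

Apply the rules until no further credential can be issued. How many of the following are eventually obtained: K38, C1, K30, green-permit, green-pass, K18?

4

Holding blue-token grants K38 (Rule 2).
Holding L11 and K38 grants green-pass (Rule 6).
Holding K38, L11, and green-pass grants teal-permit (Rule 11).
Holding K38 and green-pass grants K18 (Rule 12).
Holding L11, teal-permit, and K18 grants K30 (Rule 3).
K38: reached.
C1 would need teal-permit, green-pass, and green-permit (Rule 4), but green-permit is never granted.
K30: reached.
green-permit would need green-pass, K30, and C1 (Rule 9), but C1 is never granted.
green-pass: reached.
K18: reached.
Reached: K38, K30, green-pass, and K18 — 4 of the 6.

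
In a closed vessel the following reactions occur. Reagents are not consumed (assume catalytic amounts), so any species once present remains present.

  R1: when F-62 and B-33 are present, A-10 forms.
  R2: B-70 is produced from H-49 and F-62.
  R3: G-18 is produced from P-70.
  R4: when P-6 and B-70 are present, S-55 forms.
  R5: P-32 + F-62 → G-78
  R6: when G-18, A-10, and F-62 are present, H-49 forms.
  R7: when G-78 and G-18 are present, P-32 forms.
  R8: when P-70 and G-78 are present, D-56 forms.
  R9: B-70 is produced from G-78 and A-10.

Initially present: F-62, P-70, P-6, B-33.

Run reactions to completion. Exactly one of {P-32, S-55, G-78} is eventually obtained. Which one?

F-62 and B-33 present → A-10 forms (R1).
P-70 present → G-18 forms (R3).
G-18, A-10, and F-62 present → H-49 forms (R6).
H-49 and F-62 present → B-70 forms (R2).
P-6 and B-70 present → S-55 forms (R4).
G-78 would need P-32 and F-62 (R5), but P-32 never forms. P-32 would need G-78 and G-18 (R7), but G-78 never forms.

S-55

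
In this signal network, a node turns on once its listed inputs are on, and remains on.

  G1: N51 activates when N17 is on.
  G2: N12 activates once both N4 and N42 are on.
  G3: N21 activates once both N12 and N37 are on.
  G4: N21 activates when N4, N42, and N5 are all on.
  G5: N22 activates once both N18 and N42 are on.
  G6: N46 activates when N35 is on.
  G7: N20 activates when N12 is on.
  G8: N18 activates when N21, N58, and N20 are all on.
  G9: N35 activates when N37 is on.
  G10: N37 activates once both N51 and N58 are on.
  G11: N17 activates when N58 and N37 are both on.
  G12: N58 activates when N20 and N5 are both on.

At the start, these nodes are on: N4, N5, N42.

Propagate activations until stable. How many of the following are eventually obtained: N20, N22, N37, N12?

3

G4: N4, N42, and N5 on → N21 on.
N4 and N42 are on, so N12 activates (G2).
N12 is on, so N20 activates (G7).
G12: N20 and N5 on → N58 on.
N21, N58, and N20 are on, so N18 activates (G8).
G5: N18 and N42 on → N22 on.
N20: reached.
N22: reached.
N37 would need N51 and N58 (G10), but N51 never turns on.
N12: reached.
Reached: N20, N22, and N12 — 3 of the 4.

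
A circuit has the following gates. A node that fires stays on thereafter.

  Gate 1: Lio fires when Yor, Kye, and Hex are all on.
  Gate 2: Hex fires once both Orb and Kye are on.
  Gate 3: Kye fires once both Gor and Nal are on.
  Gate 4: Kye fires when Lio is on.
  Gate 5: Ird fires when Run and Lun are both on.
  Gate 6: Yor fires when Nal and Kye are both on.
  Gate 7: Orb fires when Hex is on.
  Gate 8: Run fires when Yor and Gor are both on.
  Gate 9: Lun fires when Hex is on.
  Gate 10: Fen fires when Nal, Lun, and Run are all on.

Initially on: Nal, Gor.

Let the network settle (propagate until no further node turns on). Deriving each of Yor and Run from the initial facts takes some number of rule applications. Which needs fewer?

Yor

Yor: Gate 3: Gor and Nal on → Kye on. Gate 6: Nal and Kye on → Yor on. [2 rule applications]
Run: Gor and Nal are on, so Kye fires (Gate 3). Gate 6: Nal and Kye on → Yor on. Yor and Gor are on, so Run fires (Gate 8). [3 rule applications]
Yor needs fewer.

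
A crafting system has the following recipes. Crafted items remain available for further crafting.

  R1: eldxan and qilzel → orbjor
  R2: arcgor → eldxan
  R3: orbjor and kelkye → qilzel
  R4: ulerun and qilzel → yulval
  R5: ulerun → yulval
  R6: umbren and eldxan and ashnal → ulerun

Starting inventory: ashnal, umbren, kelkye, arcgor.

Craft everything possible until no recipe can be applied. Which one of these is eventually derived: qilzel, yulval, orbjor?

arcgor → eldxan (R2).
umbren and eldxan and ashnal → ulerun (R6).
ulerun → yulval (R5).
qilzel would need orbjor and kelkye (R3), but orbjor is never obtained. orbjor would need eldxan and qilzel (R1), but qilzel is never obtained.

yulval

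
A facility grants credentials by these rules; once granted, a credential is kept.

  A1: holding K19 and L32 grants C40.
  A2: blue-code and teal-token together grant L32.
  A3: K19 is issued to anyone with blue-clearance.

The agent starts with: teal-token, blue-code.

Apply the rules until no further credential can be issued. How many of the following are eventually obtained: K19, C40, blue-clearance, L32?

Holding blue-code and teal-token grants L32 (A2).
K19 would need blue-clearance (A3), but blue-clearance is never granted.
C40 would need K19 and L32 (A1), but K19 is never granted.
No rule produces blue-clearance, and it is not given.
L32: reached.
Reached: L32 — 1 of the 4.

1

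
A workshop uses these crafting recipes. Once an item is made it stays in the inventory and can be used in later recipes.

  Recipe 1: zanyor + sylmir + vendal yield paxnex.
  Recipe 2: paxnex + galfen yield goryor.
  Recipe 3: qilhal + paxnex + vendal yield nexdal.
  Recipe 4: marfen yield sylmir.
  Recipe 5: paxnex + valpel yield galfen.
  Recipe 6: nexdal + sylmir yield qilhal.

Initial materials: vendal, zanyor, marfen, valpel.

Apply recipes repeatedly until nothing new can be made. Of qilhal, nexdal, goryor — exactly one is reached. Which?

Using Recipe 4, marfen makes sylmir.
zanyor + sylmir + vendal → paxnex (Recipe 1).
paxnex + valpel → galfen (Recipe 5).
Using Recipe 2, paxnex and galfen make goryor.
nexdal would need qilhal, paxnex, and vendal (Recipe 3), but qilhal is never obtained. qilhal would need nexdal and sylmir (Recipe 6), but nexdal is never obtained.

goryor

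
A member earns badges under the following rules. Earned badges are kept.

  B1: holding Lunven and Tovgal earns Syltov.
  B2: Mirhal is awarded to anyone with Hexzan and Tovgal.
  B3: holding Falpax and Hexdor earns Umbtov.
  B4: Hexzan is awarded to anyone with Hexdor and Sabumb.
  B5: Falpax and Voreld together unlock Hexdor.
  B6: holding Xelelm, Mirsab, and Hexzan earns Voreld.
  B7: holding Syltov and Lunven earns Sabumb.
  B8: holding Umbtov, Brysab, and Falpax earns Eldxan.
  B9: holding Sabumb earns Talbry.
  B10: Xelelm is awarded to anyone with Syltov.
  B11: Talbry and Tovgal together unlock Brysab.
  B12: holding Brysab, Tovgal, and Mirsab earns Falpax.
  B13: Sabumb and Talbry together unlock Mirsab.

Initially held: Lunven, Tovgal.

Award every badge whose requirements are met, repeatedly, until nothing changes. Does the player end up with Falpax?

With Lunven and Tovgal, Syltov is earned (B1).
With Syltov and Lunven, Sabumb is earned (B7).
With Sabumb, Talbry is earned (B9).
With Sabumb and Talbry, Mirsab is earned (B13).
With Talbry and Tovgal, Brysab is earned (B11).
With Brysab, Tovgal, and Mirsab, Falpax is earned (B12).

Yes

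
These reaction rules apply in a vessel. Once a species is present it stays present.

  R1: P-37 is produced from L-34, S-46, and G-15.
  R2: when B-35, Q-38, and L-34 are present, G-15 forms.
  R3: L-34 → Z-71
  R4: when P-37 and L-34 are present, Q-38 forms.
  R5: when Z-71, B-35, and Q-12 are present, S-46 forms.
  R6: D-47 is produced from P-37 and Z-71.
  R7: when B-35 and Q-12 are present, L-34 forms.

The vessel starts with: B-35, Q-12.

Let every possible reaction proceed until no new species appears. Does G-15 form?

No

G-15 would need B-35, Q-38, and L-34 (R2), but Q-38 never forms.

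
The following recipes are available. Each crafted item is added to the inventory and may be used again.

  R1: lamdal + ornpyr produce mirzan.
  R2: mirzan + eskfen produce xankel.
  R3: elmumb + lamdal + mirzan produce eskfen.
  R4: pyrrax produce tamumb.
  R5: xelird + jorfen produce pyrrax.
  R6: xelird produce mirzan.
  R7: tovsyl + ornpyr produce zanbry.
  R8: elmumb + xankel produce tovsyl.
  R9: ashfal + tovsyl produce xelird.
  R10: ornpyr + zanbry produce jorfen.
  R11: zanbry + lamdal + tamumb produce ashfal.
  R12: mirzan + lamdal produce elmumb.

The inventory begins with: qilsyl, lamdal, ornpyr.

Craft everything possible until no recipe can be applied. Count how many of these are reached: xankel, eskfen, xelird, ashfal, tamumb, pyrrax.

2

lamdal + ornpyr → mirzan (R1).
mirzan + lamdal → elmumb (R12).
Using R3, elmumb, lamdal, and mirzan make eskfen.
Using R2, mirzan and eskfen make xankel.
xankel: reached.
eskfen: reached.
xelird would need ashfal and tovsyl (R9), but ashfal is never obtained.
ashfal would need zanbry, lamdal, and tamumb (R11), but tamumb is never obtained.
tamumb would need pyrrax (R4), but pyrrax is never obtained.
pyrrax would need xelird and jorfen (R5), but xelird is never obtained.
Reached: xankel and eskfen — 2 of the 6.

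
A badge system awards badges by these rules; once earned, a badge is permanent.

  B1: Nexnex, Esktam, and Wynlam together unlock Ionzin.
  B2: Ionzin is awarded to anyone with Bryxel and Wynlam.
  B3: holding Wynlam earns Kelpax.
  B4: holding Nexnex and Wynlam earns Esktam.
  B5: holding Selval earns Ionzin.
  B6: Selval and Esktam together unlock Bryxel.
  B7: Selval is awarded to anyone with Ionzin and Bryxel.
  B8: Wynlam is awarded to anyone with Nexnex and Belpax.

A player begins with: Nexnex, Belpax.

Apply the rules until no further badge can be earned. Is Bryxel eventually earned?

No

Bryxel would need Selval and Esktam (B6), but Selval is never earned.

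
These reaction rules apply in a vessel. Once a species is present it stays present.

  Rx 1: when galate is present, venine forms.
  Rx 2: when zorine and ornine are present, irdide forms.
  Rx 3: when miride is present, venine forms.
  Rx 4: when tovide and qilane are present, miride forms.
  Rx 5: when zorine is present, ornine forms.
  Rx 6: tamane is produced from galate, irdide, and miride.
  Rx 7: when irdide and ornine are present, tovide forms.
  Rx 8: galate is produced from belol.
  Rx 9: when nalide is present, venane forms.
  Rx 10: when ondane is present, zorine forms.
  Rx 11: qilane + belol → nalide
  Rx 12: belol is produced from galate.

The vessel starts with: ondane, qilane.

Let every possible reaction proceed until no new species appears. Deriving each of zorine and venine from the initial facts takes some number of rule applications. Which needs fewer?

zorine: ondane present → zorine forms (Rx 10). [1 rule application]
venine: ondane present → zorine forms (Rx 10). zorine present → ornine forms (Rx 5). zorine and ornine present → irdide forms (Rx 2). irdide and ornine present → tovide forms (Rx 7). tovide and qilane present → miride forms (Rx 4). miride present → venine forms (Rx 3). [6 rule applications]
zorine needs fewer.

zorine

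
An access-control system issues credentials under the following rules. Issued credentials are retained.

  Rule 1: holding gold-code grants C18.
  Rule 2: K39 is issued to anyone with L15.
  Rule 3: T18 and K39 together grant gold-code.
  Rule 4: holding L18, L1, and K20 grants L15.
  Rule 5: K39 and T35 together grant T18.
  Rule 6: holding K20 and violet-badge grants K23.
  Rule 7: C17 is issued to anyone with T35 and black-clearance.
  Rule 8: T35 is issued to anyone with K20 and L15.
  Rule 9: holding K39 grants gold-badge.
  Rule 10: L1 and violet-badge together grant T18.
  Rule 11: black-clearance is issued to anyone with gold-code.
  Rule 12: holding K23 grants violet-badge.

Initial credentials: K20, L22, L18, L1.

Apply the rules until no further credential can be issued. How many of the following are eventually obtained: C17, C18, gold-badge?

3

Holding L18, L1, and K20 grants L15 (Rule 4).
Holding K20 and L15 grants T35 (Rule 8).
Holding L15 grants K39 (Rule 2).
Holding K39 and T35 grants T18 (Rule 5).
Holding K39 grants gold-badge (Rule 9).
Holding T18 and K39 grants gold-code (Rule 3).
Holding gold-code grants C18 (Rule 1).
Holding gold-code grants black-clearance (Rule 11).
Holding T35 and black-clearance grants C17 (Rule 7).
C17: reached.
C18: reached.
gold-badge: reached.
All 3 are reached.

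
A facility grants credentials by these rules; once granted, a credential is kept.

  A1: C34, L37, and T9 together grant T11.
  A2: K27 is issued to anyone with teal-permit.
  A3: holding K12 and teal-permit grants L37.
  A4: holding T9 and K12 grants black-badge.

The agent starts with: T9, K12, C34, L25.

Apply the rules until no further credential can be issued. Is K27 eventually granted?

No

K27 would need teal-permit (A2), but teal-permit is never granted.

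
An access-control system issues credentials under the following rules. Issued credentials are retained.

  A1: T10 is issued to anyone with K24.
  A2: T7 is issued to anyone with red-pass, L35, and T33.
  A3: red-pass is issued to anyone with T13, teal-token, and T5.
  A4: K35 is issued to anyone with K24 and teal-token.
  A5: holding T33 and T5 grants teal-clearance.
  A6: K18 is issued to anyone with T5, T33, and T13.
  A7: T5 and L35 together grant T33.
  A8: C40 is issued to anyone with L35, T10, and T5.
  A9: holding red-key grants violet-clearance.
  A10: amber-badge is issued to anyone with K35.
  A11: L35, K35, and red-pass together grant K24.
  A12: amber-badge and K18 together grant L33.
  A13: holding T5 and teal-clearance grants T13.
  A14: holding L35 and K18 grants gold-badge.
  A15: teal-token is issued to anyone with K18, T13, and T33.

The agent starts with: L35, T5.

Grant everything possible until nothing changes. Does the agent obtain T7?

Holding T5 and L35 grants T33 (A7).
Holding T33 and T5 grants teal-clearance (A5).
Holding T5 and teal-clearance grants T13 (A13).
Holding T5, T33, and T13 grants K18 (A6).
Holding K18, T13, and T33 grants teal-token (A15).
Holding T13, teal-token, and T5 grants red-pass (A3).
Holding red-pass, L35, and T33 grants T7 (A2).

Yes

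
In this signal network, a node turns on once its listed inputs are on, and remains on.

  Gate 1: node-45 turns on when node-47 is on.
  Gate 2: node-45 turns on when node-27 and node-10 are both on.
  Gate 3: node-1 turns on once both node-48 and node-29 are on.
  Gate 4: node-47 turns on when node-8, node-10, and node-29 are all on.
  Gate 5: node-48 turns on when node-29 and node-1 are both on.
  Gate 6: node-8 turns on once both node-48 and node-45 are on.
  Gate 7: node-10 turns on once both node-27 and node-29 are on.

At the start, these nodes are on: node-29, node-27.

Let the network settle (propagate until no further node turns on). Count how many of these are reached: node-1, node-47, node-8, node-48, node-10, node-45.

2

Gate 7: node-27 and node-29 on → node-10 on.
Gate 2: node-27 and node-10 on → node-45 on.
node-1 would need node-48 and node-29 (Gate 3), but node-48 never turns on.
node-47 would need node-8, node-10, and node-29 (Gate 4), but node-8 never turns on.
node-8 would need node-48 and node-45 (Gate 6), but node-48 never turns on.
node-48 would need node-29 and node-1 (Gate 5), but node-1 never turns on.
node-10: reached.
node-45: reached.
Reached: node-10 and node-45 — 2 of the 6.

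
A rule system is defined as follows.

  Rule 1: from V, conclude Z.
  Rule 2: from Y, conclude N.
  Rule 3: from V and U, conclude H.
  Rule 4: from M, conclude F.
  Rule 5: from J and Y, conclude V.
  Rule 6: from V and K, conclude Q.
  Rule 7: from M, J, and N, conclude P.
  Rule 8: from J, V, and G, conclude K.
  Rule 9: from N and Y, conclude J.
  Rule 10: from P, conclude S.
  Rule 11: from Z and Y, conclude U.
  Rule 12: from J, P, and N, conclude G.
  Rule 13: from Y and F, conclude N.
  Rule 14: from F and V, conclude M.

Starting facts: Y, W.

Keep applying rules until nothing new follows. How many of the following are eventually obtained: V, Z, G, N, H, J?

Y holds, so N follows (Rule 2).
N and Y hold, so J follows (Rule 9).
J and Y hold, so V follows (Rule 5).
V holds, so Z follows (Rule 1).
From Z and Y, Rule 11 gives U.
V and U hold, so H follows (Rule 3).
V: reached.
Z: reached.
G would need J, P, and N (Rule 12), but P is never established.
N: reached.
H: reached.
J: reached.
Reached: V, Z, N, H, and J — 5 of the 6.

5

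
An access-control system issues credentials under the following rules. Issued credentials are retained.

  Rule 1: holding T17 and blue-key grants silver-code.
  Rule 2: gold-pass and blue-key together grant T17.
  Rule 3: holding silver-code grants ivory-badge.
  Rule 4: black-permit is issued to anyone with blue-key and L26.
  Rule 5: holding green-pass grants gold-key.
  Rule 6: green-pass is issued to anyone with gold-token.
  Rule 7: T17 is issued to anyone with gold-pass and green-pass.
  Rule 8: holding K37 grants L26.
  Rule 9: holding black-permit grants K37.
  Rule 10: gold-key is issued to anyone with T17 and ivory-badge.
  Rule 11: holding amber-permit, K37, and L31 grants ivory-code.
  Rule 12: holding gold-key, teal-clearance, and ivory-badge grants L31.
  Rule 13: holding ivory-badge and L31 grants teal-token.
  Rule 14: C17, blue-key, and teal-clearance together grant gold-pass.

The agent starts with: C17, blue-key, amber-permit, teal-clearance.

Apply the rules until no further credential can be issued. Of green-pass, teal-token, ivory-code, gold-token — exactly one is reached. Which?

teal-token

Holding C17, blue-key, and teal-clearance grants gold-pass (Rule 14).
Holding gold-pass and blue-key grants T17 (Rule 2).
Holding T17 and blue-key grants silver-code (Rule 1).
Holding silver-code grants ivory-badge (Rule 3).
Holding T17 and ivory-badge grants gold-key (Rule 10).
Holding gold-key, teal-clearance, and ivory-badge grants L31 (Rule 12).
Holding ivory-badge and L31 grants teal-token (Rule 13).
No rule produces gold-token, and it is not given. green-pass would need gold-token (Rule 6), but gold-token is never granted. ivory-code would need amber-permit, K37, and L31 (Rule 11), but K37 is never granted.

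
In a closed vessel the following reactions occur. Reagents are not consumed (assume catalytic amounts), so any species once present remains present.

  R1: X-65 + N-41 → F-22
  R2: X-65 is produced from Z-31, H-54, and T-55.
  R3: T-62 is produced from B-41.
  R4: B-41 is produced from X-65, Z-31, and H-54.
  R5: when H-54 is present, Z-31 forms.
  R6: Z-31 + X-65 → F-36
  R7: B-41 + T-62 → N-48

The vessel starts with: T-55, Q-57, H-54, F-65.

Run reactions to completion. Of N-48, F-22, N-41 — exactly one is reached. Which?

N-48

H-54 present → Z-31 forms (R5).
Z-31, H-54, and T-55 present → X-65 forms (R2).
X-65, Z-31, and H-54 present → B-41 forms (R4).
B-41 present → T-62 forms (R3).
B-41 and T-62 present → N-48 forms (R7).
F-22 would need X-65 and N-41 (R1), but N-41 never forms. No rule produces N-41, and it is not given.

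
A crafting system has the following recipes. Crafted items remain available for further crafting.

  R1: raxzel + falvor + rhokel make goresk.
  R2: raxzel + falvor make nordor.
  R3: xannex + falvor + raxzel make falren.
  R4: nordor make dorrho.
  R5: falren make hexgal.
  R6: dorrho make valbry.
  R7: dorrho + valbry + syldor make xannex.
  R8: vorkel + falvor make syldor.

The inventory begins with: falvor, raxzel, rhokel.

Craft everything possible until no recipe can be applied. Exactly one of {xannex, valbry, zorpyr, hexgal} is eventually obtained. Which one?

Using R2, raxzel and falvor make nordor.
Using R4, nordor makes dorrho.
dorrho → valbry (R6).
xannex would need dorrho, valbry, and syldor (R7), but syldor is never obtained. hexgal would need falren (R5), but falren is never obtained. No rule produces zorpyr, and it is not given.

valbry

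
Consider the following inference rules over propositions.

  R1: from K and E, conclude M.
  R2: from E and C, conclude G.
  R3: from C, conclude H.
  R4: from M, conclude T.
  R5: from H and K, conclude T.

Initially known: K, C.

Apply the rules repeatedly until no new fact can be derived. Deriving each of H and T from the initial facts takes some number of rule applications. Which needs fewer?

H

H: From C, R3 gives H. [1 rule application]
T: C holds, so H follows (R3). From H and K, R5 gives T. [2 rule applications]
H needs fewer.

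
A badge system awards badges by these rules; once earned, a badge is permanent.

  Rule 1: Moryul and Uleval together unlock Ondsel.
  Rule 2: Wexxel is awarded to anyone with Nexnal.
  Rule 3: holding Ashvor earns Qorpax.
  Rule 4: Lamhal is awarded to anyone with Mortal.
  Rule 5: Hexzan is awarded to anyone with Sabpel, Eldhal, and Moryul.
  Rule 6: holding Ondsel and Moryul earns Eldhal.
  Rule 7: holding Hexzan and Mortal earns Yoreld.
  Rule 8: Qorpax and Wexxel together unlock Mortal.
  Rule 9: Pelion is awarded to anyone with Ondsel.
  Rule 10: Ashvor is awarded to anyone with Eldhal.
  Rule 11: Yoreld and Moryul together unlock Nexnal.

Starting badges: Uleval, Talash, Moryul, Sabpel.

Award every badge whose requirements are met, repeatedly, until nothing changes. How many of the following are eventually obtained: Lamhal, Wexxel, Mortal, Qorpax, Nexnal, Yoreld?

1

With Moryul and Uleval, Ondsel is earned (Rule 1).
With Ondsel and Moryul, Eldhal is earned (Rule 6).
With Eldhal, Ashvor is earned (Rule 10).
With Ashvor, Qorpax is earned (Rule 3).
Lamhal would need Mortal (Rule 4), but Mortal is never earned.
Wexxel would need Nexnal (Rule 2), but Nexnal is never earned.
Mortal would need Qorpax and Wexxel (Rule 8), but Wexxel is never earned.
Qorpax: reached.
Nexnal would need Yoreld and Moryul (Rule 11), but Yoreld is never earned.
Yoreld would need Hexzan and Mortal (Rule 7), but Mortal is never earned.
Reached: Qorpax — 1 of the 6.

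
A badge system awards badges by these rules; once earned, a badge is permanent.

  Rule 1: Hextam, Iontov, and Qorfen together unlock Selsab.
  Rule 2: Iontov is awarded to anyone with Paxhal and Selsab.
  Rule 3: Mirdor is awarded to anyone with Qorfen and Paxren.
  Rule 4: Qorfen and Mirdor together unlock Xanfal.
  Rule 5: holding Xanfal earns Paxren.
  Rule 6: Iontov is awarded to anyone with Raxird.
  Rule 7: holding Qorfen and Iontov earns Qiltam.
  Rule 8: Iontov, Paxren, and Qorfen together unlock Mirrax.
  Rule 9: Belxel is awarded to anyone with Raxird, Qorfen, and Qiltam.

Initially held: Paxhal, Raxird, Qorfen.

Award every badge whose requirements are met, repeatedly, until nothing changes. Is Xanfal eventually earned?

Xanfal would need Qorfen and Mirdor (Rule 4), but Mirdor is never earned.

No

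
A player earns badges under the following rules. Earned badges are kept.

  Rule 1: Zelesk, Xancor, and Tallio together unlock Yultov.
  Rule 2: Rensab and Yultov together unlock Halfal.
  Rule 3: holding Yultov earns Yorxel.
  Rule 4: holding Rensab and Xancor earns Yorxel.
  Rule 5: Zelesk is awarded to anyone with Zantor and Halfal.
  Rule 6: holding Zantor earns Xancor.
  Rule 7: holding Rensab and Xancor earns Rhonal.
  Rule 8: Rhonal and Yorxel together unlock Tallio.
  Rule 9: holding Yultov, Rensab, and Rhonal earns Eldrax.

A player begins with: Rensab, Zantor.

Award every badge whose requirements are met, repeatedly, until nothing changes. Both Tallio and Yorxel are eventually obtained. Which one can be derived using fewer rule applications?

Yorxel: With Zantor, Xancor is earned (Rule 6). With Rensab and Xancor, Yorxel is earned (Rule 4). [2 rule applications]
Tallio: With Zantor, Xancor is earned (Rule 6). With Rensab and Xancor, Rhonal is earned (Rule 7). With Rensab and Xancor, Yorxel is earned (Rule 4). With Rhonal and Yorxel, Tallio is earned (Rule 8). [4 rule applications]
Yorxel needs fewer.

Yorxel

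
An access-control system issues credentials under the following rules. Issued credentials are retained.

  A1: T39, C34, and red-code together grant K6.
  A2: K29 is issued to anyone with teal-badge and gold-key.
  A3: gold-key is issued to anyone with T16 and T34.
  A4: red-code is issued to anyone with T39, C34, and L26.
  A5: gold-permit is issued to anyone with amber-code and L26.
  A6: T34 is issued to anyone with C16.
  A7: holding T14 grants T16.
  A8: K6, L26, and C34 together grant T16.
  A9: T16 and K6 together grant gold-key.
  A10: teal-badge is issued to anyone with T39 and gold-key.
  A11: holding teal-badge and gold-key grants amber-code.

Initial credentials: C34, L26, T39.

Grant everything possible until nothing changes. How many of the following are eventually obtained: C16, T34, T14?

0

No rule produces C16, and it is not given.
T34 would need C16 (A6), but C16 is never granted.
No rule produces T14, and it is not given.
None of the 3 are reached.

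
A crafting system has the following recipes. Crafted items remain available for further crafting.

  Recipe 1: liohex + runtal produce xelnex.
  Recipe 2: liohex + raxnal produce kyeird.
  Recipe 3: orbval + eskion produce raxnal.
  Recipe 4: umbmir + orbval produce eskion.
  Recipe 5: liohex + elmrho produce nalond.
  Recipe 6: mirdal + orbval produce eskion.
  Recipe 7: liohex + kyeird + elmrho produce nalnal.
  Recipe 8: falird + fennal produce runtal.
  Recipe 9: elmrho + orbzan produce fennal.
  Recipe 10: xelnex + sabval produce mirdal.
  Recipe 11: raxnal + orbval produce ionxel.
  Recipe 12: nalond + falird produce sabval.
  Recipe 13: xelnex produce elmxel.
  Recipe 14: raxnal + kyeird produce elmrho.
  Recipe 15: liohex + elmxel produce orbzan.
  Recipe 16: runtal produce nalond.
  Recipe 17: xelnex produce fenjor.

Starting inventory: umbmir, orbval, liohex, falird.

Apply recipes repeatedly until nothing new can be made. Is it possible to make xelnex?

No

xelnex would need liohex and runtal (Recipe 1), but runtal is never obtained.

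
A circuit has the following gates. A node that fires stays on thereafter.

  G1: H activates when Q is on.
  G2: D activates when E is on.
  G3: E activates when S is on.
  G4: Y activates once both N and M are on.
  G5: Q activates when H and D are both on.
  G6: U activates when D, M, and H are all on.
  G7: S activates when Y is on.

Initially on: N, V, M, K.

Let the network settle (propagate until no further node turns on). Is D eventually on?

Yes

N and M are on, so Y activates (G4).
Y is on, so S activates (G7).
S is on, so E activates (G3).
E is on, so D activates (G2).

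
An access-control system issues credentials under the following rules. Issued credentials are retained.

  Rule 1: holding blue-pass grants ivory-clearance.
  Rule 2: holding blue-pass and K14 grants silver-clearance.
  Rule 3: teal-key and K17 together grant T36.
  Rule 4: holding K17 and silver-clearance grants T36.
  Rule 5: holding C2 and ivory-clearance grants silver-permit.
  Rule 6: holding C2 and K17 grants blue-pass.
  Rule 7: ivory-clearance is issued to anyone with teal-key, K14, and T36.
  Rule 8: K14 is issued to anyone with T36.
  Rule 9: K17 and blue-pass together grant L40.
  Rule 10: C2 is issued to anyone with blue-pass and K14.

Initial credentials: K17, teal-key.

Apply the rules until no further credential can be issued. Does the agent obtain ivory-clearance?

Yes

Holding teal-key and K17 grants T36 (Rule 3).
Holding T36 grants K14 (Rule 8).
Holding teal-key, K14, and T36 grants ivory-clearance (Rule 7).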